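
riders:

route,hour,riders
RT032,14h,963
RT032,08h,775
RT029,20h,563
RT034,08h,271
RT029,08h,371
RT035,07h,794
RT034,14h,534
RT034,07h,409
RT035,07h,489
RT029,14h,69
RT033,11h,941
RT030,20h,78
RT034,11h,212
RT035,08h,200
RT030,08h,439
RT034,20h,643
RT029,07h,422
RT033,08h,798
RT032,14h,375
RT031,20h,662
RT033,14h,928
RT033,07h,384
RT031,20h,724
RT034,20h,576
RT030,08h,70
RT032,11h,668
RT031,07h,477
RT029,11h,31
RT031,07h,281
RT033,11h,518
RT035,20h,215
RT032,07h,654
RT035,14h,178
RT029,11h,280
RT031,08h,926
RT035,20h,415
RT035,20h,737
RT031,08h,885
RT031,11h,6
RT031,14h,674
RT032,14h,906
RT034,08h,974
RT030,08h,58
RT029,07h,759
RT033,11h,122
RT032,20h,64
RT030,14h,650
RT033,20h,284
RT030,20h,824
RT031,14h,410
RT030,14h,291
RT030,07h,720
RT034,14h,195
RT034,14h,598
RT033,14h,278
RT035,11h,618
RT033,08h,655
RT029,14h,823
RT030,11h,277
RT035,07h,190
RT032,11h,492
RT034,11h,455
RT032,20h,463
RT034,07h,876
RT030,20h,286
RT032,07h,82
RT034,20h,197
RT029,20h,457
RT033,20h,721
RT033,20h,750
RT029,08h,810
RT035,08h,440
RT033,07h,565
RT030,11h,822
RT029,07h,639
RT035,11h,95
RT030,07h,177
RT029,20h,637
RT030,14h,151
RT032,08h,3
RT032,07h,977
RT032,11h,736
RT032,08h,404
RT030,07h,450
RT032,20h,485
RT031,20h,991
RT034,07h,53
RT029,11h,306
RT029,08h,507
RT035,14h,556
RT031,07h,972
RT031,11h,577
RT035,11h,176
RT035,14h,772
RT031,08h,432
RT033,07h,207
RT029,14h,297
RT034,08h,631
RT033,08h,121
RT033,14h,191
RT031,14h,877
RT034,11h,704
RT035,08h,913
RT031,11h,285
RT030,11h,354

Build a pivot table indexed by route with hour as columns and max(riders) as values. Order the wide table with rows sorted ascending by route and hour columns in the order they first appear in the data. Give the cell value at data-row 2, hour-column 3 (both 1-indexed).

With rows sorted ascending by route, row 2 is route=RT030. hour columns in first-appearance order: 14h, 08h, 20h, 07h, 11h; column 3 is 20h.
Long rows with route=RT030, hour=20h: max(78, 824, 286) = 824.

824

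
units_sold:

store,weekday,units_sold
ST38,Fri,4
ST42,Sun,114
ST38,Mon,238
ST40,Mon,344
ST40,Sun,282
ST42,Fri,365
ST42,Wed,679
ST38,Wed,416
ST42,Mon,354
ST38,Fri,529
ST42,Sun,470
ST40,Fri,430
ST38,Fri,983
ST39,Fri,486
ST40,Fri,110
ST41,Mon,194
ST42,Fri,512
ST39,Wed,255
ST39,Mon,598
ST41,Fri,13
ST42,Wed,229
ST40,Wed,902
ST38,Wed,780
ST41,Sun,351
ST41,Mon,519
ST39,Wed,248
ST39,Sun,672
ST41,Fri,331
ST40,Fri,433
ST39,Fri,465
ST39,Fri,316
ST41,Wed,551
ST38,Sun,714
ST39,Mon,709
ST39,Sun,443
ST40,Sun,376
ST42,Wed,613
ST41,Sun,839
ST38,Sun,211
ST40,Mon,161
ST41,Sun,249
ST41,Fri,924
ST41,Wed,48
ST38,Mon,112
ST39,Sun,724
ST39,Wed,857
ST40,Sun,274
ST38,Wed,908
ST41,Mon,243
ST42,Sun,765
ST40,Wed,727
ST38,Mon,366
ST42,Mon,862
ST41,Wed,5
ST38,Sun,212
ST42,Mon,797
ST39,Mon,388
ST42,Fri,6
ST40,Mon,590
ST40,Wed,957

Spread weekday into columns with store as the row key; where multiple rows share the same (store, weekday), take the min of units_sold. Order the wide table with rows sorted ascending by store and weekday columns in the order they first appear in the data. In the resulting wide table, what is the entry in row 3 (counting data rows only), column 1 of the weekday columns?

110

With rows sorted ascending by store, row 3 is store=ST40. weekday columns in first-appearance order: Fri, Sun, Mon, Wed; column 1 is Fri.
Long rows with store=ST40, weekday=Fri: min(430, 110, 433) = 110.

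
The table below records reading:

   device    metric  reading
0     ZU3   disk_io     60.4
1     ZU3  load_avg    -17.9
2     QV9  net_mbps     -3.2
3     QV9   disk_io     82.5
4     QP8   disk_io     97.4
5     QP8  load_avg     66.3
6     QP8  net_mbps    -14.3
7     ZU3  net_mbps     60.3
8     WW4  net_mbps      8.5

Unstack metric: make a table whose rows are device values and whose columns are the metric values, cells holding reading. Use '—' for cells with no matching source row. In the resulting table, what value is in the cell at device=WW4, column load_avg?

—

No long-format row has device=WW4 and metric=load_avg, so the cell is —.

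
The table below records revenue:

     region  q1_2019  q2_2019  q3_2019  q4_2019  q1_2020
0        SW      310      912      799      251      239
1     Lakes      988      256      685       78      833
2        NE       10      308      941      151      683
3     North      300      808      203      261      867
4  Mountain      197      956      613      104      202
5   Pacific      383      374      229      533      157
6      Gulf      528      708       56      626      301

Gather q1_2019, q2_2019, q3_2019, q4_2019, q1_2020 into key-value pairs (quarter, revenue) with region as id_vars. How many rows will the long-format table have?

7 region values × 5 melted columns = 35 rows.

35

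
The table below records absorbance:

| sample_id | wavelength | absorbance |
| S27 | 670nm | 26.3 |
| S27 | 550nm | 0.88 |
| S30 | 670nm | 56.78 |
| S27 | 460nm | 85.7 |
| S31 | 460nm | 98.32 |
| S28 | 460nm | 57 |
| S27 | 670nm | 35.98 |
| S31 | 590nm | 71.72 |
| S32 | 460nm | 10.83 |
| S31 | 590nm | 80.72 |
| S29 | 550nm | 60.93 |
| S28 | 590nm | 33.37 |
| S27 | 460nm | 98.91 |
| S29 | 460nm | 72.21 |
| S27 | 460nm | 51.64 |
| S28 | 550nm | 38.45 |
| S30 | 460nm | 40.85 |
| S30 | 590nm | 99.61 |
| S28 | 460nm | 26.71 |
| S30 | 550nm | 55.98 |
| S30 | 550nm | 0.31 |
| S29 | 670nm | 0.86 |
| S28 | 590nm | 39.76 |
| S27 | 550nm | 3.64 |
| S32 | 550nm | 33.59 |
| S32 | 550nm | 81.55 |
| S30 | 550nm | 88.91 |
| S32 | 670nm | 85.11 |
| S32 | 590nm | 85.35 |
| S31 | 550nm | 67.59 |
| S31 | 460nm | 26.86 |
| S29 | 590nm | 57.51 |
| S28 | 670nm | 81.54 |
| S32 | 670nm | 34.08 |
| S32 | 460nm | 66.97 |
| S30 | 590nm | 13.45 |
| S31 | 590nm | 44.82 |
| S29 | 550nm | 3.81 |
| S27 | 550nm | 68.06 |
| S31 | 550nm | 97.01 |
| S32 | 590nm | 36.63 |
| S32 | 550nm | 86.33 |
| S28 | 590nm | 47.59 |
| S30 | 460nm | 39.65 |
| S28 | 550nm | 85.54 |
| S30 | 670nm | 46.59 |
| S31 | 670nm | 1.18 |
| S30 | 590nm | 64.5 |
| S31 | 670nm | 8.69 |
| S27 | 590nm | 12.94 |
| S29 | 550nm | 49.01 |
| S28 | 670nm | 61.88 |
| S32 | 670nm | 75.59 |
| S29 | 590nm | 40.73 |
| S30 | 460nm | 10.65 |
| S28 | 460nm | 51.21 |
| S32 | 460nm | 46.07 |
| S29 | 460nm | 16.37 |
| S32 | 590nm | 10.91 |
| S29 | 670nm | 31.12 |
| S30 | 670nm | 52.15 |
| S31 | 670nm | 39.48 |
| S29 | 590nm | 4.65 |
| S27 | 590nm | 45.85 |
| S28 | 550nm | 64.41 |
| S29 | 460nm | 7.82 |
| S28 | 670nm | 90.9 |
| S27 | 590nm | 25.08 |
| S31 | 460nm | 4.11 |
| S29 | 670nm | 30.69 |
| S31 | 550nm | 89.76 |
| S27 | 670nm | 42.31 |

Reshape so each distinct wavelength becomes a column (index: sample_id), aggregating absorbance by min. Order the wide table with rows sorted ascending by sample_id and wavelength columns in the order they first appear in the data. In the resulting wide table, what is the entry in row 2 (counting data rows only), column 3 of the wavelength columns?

26.71

With rows sorted ascending by sample_id, row 2 is sample_id=S28. wavelength columns in first-appearance order: 670nm, 550nm, 460nm, 590nm; column 3 is 460nm.
Long rows with sample_id=S28, wavelength=460nm: min(57, 26.71, 51.21) = 26.71.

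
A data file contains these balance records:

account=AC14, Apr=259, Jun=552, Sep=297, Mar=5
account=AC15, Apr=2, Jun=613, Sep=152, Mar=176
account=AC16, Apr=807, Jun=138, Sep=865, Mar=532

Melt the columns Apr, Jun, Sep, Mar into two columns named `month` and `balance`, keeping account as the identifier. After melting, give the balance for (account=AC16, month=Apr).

Unpivoting turns each (account, wide-column) pair into one long row.
The wide cell at row AC16, column Apr holds 807, so the long row (AC16, Apr) has balance=807.

807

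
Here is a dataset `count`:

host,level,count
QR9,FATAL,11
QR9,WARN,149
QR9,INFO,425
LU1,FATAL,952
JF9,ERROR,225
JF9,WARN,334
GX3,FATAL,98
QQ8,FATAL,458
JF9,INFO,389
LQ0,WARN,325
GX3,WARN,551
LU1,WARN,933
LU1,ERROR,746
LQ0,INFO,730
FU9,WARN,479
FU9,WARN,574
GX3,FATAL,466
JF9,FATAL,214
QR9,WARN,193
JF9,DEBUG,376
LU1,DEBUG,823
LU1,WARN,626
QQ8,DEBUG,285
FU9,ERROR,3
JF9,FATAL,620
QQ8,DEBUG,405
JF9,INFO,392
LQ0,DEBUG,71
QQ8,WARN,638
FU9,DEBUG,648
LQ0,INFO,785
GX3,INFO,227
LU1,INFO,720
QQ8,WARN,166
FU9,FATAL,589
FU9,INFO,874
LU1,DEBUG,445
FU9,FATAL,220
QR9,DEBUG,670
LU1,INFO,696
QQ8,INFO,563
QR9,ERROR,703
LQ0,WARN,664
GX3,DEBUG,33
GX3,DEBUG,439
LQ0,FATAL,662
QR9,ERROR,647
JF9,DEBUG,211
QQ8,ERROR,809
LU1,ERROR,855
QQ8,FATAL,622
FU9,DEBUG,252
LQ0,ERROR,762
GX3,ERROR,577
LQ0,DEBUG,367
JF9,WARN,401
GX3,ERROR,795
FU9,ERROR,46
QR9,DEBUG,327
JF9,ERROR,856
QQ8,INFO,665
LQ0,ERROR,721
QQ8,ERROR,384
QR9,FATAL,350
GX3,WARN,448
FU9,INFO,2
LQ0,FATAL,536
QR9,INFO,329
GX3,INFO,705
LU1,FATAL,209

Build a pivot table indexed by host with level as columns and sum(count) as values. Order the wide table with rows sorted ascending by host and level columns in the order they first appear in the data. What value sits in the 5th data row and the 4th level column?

With rows sorted ascending by host, row 5 is host=LU1. level columns in first-appearance order: FATAL, WARN, INFO, ERROR, DEBUG; column 4 is ERROR.
Long rows with host=LU1, level=ERROR: 746 + 855 = 1601.

1601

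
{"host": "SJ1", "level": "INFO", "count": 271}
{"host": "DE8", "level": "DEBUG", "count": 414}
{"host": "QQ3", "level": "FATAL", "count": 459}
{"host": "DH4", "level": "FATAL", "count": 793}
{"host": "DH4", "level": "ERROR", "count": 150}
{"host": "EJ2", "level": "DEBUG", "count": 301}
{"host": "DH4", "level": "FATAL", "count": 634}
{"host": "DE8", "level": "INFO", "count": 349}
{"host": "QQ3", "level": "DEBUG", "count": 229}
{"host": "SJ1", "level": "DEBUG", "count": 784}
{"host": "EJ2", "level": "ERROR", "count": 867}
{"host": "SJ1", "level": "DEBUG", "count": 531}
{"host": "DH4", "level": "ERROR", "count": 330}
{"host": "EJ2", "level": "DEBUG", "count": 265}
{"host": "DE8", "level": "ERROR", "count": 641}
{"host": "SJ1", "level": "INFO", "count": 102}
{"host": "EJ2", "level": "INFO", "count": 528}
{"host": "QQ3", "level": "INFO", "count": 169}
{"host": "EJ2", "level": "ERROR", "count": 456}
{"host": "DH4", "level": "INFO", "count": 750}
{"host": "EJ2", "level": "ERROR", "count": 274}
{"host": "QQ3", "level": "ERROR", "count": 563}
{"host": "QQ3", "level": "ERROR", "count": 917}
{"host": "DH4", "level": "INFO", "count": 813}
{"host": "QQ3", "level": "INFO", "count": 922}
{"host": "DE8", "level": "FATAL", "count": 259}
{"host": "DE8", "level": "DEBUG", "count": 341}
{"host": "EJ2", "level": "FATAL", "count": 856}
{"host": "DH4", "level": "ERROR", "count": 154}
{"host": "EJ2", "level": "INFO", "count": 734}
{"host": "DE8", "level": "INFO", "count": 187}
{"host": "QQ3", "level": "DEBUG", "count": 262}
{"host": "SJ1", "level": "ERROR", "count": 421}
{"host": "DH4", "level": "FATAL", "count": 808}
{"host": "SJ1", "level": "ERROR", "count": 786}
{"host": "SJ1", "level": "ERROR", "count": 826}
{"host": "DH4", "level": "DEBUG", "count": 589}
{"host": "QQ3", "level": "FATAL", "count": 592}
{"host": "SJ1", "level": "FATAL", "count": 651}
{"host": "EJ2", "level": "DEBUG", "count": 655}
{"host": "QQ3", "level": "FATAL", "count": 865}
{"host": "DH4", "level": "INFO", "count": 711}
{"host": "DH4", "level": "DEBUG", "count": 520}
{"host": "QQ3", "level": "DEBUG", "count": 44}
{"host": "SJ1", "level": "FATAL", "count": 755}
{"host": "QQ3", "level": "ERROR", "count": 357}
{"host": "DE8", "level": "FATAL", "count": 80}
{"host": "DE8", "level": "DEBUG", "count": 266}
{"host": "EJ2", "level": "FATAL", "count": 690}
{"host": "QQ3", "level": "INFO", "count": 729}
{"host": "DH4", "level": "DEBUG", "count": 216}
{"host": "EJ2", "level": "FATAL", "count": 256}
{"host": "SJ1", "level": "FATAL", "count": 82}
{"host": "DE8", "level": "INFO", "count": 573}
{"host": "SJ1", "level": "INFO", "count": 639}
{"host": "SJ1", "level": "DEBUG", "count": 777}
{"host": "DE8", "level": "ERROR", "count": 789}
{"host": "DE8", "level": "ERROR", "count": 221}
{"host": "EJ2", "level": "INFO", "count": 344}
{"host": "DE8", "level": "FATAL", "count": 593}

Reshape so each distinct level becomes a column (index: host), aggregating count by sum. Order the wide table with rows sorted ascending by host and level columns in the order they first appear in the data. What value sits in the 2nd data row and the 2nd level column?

1325

With rows sorted ascending by host, row 2 is host=DH4. level columns in first-appearance order: INFO, DEBUG, FATAL, ERROR; column 2 is DEBUG.
Long rows with host=DH4, level=DEBUG: 589 + 520 + 216 = 1325.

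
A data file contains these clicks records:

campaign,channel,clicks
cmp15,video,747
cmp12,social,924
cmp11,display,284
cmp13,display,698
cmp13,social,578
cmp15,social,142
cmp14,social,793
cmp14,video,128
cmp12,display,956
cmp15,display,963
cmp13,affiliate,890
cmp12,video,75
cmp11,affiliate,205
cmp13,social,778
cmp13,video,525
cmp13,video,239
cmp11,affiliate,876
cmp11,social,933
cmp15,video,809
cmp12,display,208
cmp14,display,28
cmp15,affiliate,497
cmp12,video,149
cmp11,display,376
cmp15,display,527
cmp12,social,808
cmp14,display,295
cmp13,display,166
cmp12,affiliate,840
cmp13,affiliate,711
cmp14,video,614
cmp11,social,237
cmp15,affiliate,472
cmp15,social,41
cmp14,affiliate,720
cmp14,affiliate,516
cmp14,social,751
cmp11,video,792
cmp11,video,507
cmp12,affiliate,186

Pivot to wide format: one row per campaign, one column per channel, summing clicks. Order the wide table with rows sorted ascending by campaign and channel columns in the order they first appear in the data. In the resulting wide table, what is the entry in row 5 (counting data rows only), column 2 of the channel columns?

With rows sorted ascending by campaign, row 5 is campaign=cmp15. channel columns in first-appearance order: video, social, display, affiliate; column 2 is social.
Long rows with campaign=cmp15, channel=social: 142 + 41 = 183.

183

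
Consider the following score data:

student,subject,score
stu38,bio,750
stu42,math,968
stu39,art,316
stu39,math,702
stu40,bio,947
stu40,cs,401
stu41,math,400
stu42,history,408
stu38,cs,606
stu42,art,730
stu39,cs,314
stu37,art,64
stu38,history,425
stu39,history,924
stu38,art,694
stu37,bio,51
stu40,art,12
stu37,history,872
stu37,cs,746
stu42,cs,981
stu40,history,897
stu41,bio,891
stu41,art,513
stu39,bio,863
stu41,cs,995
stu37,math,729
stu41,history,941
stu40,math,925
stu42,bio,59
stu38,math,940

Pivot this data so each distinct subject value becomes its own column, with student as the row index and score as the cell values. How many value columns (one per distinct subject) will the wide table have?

5

5 distinct subject values: bio, history, art, math, cs.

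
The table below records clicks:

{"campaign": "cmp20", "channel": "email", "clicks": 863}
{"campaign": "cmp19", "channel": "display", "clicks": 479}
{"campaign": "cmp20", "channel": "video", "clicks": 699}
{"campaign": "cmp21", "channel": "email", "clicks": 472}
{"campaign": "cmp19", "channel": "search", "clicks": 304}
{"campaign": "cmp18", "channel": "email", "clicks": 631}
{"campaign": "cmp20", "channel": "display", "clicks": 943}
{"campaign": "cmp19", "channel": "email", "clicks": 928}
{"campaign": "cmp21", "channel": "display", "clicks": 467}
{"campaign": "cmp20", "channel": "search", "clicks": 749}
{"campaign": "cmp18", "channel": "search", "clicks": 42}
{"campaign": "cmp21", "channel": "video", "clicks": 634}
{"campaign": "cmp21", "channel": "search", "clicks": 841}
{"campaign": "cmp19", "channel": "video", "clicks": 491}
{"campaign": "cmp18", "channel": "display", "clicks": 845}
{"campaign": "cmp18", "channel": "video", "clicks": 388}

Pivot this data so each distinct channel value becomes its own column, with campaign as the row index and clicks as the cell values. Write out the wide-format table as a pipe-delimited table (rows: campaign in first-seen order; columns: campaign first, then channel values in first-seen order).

Columns: campaign plus the 4 distinct channel values (email, display, video, search).
For example, row cmp20 column email takes clicks=863 from the long row (cmp20, email).

| campaign | email | display | video | search |
| cmp20 | 863 | 943 | 699 | 749 |
| cmp19 | 928 | 479 | 491 | 304 |
| cmp21 | 472 | 467 | 634 | 841 |
| cmp18 | 631 | 845 | 388 | 42 |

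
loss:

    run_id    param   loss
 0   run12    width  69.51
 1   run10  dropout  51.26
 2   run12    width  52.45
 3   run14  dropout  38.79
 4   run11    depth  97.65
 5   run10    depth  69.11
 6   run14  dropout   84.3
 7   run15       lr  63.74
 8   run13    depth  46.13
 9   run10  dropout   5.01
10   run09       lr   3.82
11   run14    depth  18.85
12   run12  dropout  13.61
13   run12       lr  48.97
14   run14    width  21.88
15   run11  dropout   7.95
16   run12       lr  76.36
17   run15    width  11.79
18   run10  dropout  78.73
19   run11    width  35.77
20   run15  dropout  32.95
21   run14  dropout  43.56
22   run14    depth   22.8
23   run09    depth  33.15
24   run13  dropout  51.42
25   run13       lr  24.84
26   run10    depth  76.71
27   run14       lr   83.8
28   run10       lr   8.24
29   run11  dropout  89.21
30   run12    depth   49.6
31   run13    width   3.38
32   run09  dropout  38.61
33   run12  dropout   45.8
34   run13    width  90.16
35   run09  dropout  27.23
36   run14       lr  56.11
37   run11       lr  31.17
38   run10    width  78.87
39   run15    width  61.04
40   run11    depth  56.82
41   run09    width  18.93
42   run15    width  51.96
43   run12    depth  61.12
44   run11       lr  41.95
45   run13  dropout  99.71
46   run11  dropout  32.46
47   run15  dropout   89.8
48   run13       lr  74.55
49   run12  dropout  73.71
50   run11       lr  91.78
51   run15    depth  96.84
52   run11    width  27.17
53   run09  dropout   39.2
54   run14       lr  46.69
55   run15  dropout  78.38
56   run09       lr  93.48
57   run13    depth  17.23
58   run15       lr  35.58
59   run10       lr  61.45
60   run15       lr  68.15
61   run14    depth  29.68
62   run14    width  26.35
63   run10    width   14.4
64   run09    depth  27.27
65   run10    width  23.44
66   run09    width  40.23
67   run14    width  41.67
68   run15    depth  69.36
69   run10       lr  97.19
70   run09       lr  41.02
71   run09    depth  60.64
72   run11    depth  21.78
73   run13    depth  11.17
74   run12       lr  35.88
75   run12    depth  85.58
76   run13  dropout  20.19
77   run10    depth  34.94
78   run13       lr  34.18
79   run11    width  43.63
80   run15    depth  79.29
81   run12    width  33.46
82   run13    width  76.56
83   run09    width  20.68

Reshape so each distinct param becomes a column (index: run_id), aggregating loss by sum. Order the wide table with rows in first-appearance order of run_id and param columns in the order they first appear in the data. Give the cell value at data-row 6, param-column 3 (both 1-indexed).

74.53

With rows in first-appearance order of run_id, row 6 is run_id=run13. param columns in first-appearance order: width, dropout, depth, lr; column 3 is depth.
Long rows with run_id=run13, param=depth: 46.13 + 17.23 + 11.17 = 74.53.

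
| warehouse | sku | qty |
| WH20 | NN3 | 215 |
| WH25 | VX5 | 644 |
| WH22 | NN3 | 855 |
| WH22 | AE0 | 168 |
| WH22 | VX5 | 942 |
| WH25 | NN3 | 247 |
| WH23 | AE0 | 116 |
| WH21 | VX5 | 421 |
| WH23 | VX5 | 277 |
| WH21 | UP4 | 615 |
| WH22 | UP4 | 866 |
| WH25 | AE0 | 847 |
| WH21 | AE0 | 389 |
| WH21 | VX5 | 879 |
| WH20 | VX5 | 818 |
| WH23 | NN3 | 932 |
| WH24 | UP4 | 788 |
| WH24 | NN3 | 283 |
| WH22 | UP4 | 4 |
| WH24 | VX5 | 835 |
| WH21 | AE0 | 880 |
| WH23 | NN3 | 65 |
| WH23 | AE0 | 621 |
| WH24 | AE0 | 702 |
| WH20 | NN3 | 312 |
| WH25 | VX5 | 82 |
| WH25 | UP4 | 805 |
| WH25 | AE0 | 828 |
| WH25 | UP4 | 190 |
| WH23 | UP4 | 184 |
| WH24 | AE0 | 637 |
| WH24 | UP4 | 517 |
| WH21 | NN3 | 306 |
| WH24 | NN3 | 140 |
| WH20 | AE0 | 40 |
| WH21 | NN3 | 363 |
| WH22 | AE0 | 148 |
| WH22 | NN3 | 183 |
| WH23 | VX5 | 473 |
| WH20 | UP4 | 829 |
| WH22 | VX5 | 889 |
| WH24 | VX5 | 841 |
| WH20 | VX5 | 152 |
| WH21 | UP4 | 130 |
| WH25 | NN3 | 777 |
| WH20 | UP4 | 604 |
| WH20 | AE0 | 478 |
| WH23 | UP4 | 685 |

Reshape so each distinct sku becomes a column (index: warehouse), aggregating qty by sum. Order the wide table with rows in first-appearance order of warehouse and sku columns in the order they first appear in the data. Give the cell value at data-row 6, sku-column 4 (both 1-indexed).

1305

With rows in first-appearance order of warehouse, row 6 is warehouse=WH24. sku columns in first-appearance order: NN3, VX5, AE0, UP4; column 4 is UP4.
Long rows with warehouse=WH24, sku=UP4: 788 + 517 = 1305.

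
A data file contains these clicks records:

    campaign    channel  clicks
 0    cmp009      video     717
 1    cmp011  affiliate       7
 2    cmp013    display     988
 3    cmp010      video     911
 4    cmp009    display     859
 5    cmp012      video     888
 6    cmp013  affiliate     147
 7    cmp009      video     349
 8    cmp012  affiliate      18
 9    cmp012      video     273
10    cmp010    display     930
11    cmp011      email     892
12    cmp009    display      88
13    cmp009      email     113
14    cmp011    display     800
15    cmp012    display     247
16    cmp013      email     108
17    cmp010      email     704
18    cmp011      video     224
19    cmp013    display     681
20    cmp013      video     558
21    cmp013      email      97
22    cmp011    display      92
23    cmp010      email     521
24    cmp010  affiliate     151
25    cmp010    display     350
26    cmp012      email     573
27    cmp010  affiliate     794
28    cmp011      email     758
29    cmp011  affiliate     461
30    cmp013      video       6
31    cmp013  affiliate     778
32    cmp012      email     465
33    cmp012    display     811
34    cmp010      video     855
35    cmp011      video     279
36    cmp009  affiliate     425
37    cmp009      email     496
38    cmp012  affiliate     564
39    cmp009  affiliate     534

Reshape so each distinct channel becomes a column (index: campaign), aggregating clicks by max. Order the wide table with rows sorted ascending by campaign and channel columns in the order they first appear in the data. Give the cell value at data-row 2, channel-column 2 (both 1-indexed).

794

With rows sorted ascending by campaign, row 2 is campaign=cmp010. channel columns in first-appearance order: video, affiliate, display, email; column 2 is affiliate.
Long rows with campaign=cmp010, channel=affiliate: max(151, 794) = 794.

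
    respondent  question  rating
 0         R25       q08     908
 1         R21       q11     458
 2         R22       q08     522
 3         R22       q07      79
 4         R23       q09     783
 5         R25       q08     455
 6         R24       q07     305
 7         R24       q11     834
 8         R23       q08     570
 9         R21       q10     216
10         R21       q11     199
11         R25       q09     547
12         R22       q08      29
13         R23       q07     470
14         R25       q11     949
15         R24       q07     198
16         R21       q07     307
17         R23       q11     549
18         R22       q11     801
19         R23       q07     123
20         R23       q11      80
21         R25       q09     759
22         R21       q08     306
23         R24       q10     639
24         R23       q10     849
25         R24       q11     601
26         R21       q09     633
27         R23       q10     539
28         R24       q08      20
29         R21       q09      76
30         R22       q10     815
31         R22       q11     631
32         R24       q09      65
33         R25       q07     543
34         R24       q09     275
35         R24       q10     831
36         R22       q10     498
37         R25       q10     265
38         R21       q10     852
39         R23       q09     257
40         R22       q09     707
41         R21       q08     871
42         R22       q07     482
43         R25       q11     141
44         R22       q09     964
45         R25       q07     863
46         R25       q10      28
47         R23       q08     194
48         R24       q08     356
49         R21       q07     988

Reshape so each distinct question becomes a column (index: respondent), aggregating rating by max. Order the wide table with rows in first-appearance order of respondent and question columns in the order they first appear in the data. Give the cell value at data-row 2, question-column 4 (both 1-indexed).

633

With rows in first-appearance order of respondent, row 2 is respondent=R21. question columns in first-appearance order: q08, q11, q07, q09, q10; column 4 is q09.
Long rows with respondent=R21, question=q09: max(633, 76) = 633.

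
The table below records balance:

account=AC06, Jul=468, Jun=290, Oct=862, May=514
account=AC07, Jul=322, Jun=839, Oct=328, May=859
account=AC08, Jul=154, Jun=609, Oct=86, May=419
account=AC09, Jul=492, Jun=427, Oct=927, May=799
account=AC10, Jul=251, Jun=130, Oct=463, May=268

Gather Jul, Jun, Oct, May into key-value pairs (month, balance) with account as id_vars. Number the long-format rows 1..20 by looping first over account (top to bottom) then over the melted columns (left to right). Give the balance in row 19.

463

20 rows total (5 × 4). Row 19: index ⌊(19-1)/4⌋ = 4 into account → AC10; (19-1) mod 4 = 2 into the melted columns → Oct.
So row 19 is (AC10, Oct, 463); balance = 463.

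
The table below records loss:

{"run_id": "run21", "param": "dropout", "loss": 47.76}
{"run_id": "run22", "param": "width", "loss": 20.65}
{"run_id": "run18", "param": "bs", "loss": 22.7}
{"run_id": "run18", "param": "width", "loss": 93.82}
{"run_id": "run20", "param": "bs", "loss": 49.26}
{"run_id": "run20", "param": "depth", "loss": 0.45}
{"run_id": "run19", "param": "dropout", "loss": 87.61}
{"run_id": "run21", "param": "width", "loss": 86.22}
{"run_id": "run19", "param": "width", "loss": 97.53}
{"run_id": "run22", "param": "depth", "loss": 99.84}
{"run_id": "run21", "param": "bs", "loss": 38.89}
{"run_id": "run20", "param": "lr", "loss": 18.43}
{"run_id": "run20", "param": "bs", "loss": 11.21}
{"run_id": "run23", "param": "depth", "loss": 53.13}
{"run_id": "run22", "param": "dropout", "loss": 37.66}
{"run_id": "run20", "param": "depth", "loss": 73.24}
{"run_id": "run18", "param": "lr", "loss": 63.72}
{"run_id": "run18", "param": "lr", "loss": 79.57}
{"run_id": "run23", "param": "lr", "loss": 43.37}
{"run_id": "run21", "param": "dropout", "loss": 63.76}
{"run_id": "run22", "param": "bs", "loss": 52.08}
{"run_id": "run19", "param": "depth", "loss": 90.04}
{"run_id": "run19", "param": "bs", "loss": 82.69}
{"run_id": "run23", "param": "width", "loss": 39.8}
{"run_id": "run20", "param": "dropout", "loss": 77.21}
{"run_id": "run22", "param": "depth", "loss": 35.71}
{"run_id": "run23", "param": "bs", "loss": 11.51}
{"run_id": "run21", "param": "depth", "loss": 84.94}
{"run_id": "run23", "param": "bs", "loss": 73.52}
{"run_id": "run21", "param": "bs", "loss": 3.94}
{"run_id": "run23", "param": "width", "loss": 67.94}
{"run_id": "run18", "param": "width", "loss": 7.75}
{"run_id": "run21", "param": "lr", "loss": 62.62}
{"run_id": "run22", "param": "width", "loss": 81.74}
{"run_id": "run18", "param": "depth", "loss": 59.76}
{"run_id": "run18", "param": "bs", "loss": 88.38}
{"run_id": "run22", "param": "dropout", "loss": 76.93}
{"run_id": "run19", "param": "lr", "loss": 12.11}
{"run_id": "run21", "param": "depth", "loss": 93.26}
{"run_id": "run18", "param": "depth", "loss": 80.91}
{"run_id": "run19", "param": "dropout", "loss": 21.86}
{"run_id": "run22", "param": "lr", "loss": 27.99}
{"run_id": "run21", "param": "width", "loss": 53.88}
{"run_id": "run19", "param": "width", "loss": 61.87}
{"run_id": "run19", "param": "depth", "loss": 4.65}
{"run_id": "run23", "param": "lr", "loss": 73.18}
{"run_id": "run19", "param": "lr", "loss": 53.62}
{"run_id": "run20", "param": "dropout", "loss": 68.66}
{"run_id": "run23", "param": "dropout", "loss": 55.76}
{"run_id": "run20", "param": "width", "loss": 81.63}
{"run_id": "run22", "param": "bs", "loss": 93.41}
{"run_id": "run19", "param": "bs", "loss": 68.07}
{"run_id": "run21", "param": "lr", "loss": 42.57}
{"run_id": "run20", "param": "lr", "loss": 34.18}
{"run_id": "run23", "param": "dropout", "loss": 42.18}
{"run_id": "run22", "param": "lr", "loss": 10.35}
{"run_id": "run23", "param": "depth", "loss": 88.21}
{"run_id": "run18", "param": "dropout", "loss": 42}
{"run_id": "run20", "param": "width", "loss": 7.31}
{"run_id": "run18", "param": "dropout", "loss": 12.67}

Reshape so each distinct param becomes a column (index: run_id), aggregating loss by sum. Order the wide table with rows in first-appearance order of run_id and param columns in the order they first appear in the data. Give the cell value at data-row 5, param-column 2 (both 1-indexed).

159.40

With rows in first-appearance order of run_id, row 5 is run_id=run19. param columns in first-appearance order: dropout, width, bs, depth, lr; column 2 is width.
Long rows with run_id=run19, param=width: 97.53 + 61.87 = 159.40.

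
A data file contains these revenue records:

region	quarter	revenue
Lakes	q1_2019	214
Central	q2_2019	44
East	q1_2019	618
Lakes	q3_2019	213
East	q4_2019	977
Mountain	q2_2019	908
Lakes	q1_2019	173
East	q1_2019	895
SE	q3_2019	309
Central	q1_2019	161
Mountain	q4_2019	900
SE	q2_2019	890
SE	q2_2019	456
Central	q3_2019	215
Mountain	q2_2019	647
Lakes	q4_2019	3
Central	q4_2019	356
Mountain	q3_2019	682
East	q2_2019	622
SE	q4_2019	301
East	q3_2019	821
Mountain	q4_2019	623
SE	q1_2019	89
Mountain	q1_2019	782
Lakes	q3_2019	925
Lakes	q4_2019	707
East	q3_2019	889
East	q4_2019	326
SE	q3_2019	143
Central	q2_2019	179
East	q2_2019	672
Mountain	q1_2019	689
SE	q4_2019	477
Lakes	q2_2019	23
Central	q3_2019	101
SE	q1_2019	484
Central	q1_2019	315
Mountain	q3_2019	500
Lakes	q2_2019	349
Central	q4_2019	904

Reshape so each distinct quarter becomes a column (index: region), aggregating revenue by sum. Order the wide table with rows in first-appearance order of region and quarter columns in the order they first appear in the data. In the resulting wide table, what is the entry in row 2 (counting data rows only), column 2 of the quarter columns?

223

With rows in first-appearance order of region, row 2 is region=Central. quarter columns in first-appearance order: q1_2019, q2_2019, q3_2019, q4_2019; column 2 is q2_2019.
Long rows with region=Central, quarter=q2_2019: 44 + 179 = 223.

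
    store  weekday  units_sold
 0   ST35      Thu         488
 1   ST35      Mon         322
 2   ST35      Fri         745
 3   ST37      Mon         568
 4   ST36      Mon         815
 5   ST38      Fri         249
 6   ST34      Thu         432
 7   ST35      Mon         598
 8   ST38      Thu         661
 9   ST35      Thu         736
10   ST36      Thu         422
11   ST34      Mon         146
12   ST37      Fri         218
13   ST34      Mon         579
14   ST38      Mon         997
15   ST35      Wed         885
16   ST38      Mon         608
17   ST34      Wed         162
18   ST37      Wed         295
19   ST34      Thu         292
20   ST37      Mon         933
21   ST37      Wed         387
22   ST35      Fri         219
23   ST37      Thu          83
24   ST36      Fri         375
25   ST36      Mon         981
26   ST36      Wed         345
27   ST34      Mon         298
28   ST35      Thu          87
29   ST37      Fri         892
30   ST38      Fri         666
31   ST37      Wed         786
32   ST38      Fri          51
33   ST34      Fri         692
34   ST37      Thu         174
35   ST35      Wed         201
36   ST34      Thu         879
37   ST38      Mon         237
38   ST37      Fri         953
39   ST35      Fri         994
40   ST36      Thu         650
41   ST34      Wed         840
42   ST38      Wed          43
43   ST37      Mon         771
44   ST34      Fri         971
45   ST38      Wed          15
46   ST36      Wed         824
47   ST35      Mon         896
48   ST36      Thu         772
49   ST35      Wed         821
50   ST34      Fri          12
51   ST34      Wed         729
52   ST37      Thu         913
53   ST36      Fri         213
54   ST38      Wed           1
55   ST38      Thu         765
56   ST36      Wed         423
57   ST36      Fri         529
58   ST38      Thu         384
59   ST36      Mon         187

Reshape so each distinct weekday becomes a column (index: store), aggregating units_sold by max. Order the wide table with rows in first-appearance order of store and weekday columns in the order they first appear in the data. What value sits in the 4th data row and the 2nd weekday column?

997

With rows in first-appearance order of store, row 4 is store=ST38. weekday columns in first-appearance order: Thu, Mon, Fri, Wed; column 2 is Mon.
Long rows with store=ST38, weekday=Mon: max(997, 608, 237) = 997.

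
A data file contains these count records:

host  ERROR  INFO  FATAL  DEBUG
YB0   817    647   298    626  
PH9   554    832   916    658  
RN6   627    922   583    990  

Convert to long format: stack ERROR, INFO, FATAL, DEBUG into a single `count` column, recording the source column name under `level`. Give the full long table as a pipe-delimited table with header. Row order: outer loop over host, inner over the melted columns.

Each (host, column) pair becomes one row: 3 × 4 = 12 rows.
For example, (YB0, ERROR) → count=817.

| host | level | count |
| YB0 | ERROR | 817 |
| YB0 | INFO | 647 |
| YB0 | FATAL | 298 |
| YB0 | DEBUG | 626 |
| PH9 | ERROR | 554 |
| PH9 | INFO | 832 |
| PH9 | FATAL | 916 |
| PH9 | DEBUG | 658 |
| RN6 | ERROR | 627 |
| RN6 | INFO | 922 |
| RN6 | FATAL | 583 |
| RN6 | DEBUG | 990 |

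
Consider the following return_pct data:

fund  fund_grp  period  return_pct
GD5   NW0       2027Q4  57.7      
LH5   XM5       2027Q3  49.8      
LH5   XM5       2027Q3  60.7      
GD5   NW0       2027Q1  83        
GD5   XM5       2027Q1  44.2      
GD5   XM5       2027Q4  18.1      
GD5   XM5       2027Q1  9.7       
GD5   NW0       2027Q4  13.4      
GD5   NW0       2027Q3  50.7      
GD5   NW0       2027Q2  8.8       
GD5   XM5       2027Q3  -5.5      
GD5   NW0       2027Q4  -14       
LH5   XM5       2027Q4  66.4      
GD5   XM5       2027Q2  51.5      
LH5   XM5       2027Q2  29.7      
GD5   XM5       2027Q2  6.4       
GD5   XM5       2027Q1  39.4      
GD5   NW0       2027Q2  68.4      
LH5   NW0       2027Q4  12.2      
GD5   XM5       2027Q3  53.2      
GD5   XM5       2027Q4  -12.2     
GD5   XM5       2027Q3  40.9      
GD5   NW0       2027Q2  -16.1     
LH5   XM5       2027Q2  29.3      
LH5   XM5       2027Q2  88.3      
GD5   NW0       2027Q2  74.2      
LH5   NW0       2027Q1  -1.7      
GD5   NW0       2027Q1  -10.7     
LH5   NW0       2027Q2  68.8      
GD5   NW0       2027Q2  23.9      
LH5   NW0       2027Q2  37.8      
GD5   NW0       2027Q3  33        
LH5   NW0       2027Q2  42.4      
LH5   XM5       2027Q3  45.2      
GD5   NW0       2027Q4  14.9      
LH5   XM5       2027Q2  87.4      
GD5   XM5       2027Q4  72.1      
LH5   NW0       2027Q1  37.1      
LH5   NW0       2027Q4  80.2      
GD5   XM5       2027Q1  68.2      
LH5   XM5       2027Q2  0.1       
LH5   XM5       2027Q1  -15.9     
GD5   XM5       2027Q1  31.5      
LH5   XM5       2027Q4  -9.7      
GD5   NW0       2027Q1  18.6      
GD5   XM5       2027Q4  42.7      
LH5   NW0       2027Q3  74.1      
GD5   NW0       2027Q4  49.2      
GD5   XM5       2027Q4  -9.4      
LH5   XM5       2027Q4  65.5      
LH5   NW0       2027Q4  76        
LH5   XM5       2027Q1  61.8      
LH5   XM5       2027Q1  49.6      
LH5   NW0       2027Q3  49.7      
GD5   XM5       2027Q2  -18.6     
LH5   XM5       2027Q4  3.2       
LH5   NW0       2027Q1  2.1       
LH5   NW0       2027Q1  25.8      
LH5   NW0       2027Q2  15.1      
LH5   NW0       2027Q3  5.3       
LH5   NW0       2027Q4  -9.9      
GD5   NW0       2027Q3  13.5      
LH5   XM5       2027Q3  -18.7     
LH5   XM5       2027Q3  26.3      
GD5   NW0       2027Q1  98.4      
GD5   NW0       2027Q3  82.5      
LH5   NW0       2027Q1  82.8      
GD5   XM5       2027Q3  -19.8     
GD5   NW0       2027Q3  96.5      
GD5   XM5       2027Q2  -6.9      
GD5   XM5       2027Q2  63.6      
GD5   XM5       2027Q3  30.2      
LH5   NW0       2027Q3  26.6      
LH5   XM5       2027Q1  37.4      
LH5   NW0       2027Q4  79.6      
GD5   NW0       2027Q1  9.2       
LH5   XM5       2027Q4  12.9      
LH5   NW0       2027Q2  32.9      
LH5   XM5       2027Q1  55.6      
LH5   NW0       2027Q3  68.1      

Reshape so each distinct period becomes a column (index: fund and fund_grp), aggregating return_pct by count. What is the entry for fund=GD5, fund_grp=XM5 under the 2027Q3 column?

Rows with fund=GD5, fund_grp=XM5 and period=2027Q3: return_pct values are -5.5, 53.2, 40.9, -19.8, 30.2.
5 rows match — count = 5.

5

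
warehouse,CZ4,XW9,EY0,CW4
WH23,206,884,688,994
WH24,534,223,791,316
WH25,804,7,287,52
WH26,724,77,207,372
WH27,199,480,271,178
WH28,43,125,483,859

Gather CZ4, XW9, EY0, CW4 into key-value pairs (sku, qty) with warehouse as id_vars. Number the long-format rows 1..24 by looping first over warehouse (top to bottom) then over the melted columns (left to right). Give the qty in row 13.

24 rows total (6 × 4). Row 13: index ⌊(13-1)/4⌋ = 3 into warehouse → WH26; (13-1) mod 4 = 0 into the melted columns → CZ4.
So row 13 is (WH26, CZ4, 724); qty = 724.

724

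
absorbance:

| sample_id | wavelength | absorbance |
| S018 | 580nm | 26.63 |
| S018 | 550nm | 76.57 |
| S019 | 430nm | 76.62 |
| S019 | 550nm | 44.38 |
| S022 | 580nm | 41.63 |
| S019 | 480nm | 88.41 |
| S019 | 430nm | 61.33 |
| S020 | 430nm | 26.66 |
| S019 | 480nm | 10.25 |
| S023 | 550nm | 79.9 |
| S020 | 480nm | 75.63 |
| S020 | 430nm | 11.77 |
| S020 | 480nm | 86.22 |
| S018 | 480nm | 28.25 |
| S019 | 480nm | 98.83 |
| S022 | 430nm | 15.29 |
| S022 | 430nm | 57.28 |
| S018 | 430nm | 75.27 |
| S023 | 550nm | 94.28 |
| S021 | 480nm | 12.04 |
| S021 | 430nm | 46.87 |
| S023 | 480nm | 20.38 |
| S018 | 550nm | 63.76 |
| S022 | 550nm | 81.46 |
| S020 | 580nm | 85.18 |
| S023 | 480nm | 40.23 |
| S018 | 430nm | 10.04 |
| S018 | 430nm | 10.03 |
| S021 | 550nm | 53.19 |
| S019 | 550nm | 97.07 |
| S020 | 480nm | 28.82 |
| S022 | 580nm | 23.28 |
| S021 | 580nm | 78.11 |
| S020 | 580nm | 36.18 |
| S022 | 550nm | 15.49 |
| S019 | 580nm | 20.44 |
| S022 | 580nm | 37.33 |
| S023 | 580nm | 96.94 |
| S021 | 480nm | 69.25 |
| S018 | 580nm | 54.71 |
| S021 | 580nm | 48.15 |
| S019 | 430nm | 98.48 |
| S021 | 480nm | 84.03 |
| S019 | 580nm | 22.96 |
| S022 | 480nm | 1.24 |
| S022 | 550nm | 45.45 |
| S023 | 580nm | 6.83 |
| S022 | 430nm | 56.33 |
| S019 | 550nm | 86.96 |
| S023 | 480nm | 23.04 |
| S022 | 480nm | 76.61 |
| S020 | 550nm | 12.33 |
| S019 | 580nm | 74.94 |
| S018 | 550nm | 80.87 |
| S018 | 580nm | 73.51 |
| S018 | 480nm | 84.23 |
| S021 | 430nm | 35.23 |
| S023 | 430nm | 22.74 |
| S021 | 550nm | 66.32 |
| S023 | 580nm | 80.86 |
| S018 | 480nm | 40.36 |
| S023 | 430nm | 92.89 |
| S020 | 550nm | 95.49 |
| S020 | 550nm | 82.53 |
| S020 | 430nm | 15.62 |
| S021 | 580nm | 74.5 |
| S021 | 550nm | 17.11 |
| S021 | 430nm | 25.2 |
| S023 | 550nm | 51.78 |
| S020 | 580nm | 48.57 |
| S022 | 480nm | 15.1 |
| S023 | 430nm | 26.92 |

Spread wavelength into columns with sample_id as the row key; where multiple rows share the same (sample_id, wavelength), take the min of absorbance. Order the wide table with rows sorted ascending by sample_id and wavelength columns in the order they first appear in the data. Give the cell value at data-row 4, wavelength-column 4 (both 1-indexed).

12.04

With rows sorted ascending by sample_id, row 4 is sample_id=S021. wavelength columns in first-appearance order: 580nm, 550nm, 430nm, 480nm; column 4 is 480nm.
Long rows with sample_id=S021, wavelength=480nm: min(12.04, 69.25, 84.03) = 12.04.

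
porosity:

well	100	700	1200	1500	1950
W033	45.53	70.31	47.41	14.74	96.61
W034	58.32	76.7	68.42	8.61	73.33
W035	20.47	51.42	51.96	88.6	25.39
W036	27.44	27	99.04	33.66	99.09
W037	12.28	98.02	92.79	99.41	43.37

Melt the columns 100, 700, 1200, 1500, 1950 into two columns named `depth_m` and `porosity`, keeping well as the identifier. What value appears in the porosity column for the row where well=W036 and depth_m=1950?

99.09

Unpivoting turns each (well, wide-column) pair into one long row.
The wide cell at row W036, column 1950 holds 99.09, so the long row (W036, 1950) has porosity=99.09.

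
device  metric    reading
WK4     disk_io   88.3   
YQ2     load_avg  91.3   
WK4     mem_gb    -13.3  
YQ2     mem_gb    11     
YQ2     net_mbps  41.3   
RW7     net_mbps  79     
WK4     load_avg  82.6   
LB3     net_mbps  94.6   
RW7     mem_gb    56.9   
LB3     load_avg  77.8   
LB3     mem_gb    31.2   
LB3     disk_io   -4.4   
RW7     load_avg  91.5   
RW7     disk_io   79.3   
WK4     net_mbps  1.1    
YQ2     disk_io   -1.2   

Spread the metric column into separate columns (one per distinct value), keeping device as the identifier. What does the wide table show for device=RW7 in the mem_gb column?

56.9

Wide layout: rows indexed by device, columns are the 4 distinct metric values (disk_io, load_avg, mem_gb, net_mbps).
Cell (device=RW7, metric=mem_gb) draws from the long row where device=RW7 and metric=mem_gb, which has reading=56.9.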